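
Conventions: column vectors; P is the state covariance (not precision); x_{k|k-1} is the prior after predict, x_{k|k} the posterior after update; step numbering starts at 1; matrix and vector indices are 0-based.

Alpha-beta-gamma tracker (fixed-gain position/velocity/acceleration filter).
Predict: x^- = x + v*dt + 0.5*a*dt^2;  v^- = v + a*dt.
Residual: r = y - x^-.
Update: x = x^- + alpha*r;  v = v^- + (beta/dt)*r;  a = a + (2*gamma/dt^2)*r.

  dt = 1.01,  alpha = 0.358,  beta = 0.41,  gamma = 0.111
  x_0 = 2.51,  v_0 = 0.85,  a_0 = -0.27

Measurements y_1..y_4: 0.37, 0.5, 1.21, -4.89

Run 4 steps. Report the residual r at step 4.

resid = -2.4295

step 1: x_pred=3.2308  r=-2.8608  x^+=2.2066  v^+=-0.5840  a^+=-0.8926
step 2: x_pred=1.1615  r=-0.6615  x^+=0.9247  v^+=-1.7541  a^+=-1.0365
step 3: x_pred=-1.3756  r=2.5856  x^+=-0.4499  v^+=-1.7514  a^+=-0.4739
step 4: x_pred=-2.4605  r=-2.4295  x^+=-3.3303  v^+=-3.2162  a^+=-1.0026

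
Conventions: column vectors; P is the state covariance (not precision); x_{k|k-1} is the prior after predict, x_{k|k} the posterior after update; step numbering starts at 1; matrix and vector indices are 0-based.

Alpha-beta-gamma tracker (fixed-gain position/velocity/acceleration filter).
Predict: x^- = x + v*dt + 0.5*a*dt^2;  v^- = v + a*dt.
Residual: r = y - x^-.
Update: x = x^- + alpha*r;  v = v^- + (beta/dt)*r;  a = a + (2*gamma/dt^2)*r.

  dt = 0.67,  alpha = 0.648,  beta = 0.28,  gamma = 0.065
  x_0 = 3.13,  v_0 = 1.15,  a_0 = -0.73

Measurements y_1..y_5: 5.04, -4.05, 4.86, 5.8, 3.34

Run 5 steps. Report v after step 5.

v_post = 0.2533

step 1: x_pred=3.7367  r=1.3033  x^+=4.5812  v^+=1.2056  a^+=-0.3526
step 2: x_pred=5.3098  r=-9.3598  x^+=-0.7553  v^+=-2.9422  a^+=-3.0631
step 3: x_pred=-3.4141  r=8.2741  x^+=1.9475  v^+=-1.5367  a^+=-0.6670
step 4: x_pred=0.7682  r=5.0318  x^+=4.0288  v^+=0.1193  a^+=0.7902
step 5: x_pred=4.2861  r=-0.9461  x^+=3.6730  v^+=0.2533  a^+=0.5162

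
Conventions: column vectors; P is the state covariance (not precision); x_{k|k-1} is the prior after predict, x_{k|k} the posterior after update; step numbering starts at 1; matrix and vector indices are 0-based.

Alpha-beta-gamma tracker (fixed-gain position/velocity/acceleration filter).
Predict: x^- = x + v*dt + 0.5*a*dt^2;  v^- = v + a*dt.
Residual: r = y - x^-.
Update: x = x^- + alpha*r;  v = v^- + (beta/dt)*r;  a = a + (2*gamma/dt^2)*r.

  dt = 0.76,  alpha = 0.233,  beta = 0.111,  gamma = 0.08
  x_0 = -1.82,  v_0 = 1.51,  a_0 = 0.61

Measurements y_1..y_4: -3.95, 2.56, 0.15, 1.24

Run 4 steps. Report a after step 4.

a_post = -0.3972

step 1: x_pred=-0.4962  r=-3.4538  x^+=-1.3010  v^+=1.4692  a^+=-0.3467
step 2: x_pred=-0.2845  r=2.8445  x^+=0.3782  v^+=1.6211  a^+=0.4412
step 3: x_pred=1.7377  r=-1.5877  x^+=1.3678  v^+=1.7246  a^+=0.0014
step 4: x_pred=2.6789  r=-1.4389  x^+=2.3436  v^+=1.5155  a^+=-0.3972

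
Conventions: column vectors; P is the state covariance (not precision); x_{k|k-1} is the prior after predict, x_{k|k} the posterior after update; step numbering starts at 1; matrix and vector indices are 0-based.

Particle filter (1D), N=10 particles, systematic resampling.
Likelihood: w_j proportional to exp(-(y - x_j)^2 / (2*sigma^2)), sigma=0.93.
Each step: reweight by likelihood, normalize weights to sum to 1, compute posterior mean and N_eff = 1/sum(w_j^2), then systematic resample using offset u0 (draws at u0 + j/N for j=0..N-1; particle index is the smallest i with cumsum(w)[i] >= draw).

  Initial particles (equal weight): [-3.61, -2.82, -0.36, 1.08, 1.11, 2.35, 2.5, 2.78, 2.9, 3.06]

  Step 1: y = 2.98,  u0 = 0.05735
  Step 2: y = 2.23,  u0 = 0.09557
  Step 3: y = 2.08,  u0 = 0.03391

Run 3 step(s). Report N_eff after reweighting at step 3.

step 1: w=[0.0000, 0.0000, 0.0003, 0.0253, 0.0270, 0.1623, 0.1787, 0.1995, 0.2034, 0.2034]  mean=2.6523  Neff=5.4887  idx=[5, 5, 6, 6, 7, 7, 8, 8, 9, 9]
step 2: w=[0.1171, 0.1171, 0.1132, 0.1132, 0.0992, 0.0992, 0.0911, 0.0911, 0.0793, 0.0793]  mean=2.6821  Neff=9.8084  idx=[0, 1, 2, 3, 4, 5, 6, 7, 8, 9]
step 3: w=[0.1240, 0.1240, 0.1168, 0.1168, 0.0974, 0.0974, 0.0877, 0.0877, 0.0742, 0.0742]  mean=2.6706  Neff=9.6750  idx=[0, 1, 1, 2, 3, 4, 5, 6, 7, 9]

N_eff = 9.6750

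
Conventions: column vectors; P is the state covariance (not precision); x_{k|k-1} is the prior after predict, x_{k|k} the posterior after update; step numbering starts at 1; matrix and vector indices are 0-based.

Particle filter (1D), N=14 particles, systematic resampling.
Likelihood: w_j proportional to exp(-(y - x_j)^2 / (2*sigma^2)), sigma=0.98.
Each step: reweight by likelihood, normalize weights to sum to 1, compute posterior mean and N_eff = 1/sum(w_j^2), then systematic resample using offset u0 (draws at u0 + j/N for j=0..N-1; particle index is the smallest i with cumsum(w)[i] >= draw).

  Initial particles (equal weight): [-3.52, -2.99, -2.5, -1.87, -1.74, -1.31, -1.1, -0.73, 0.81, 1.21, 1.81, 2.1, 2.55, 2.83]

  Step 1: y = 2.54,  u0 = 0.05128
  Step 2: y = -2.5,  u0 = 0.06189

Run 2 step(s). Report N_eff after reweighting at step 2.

step 1: w=[0.0000, 0.0000, 0.0000, 0.0000, 0.0000, 0.0001, 0.0002, 0.0009, 0.0497, 0.0941, 0.1790, 0.2136, 0.2362, 0.2261]  mean=2.1678  Neff=5.1043  idx=[9, 9, 10, 10, 11, 11, 11, 12, 12, 12, 12, 13, 13, 13]
step 2: w=[0.4469, 0.4469, 0.0365, 0.0365, 0.0095, 0.0095, 0.0095, 0.0010, 0.0010, 0.0010, 0.0010, 0.0002, 0.0002, 0.0002]  mean=1.2856  Neff=2.4848  idx=[0, 0, 0, 0, 0, 0, 1, 1, 1, 1, 1, 1, 2, 6]

N_eff = 2.4848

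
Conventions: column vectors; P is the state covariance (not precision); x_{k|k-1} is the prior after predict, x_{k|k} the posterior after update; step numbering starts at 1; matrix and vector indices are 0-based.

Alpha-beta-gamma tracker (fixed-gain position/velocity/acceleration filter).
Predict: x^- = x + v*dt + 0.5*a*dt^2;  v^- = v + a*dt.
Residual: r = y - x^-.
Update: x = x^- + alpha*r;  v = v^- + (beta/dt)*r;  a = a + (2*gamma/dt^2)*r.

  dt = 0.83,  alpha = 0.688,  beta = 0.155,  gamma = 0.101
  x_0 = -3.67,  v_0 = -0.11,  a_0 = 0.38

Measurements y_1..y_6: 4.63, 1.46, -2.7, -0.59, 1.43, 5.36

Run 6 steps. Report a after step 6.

step 1: x_pred=-3.6304  r=8.2604  x^+=2.0528  v^+=1.7480  a^+=2.8021
step 2: x_pred=4.4688  r=-3.0088  x^+=2.3987  v^+=3.5119  a^+=1.9199
step 3: x_pred=5.9749  r=-8.6749  x^+=0.0066  v^+=3.4854  a^+=-0.6238
step 4: x_pred=2.6846  r=-3.2746  x^+=0.4317  v^+=2.3561  a^+=-1.5840
step 5: x_pred=1.8417  r=-0.4117  x^+=1.5584  v^+=0.9646  a^+=-1.7047
step 6: x_pred=1.7719  r=3.5881  x^+=4.2405  v^+=0.2198  a^+=-0.6525

a_post = -0.6525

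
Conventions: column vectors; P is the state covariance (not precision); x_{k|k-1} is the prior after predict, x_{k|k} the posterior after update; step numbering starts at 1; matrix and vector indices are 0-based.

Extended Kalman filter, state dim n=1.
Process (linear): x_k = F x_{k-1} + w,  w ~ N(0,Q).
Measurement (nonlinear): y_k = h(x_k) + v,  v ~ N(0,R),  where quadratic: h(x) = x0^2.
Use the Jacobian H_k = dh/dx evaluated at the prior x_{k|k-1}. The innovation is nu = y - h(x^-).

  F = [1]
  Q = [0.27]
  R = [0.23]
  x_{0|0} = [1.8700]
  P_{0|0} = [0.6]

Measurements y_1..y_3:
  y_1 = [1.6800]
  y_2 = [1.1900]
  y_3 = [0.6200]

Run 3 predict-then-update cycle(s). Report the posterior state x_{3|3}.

step 1: x^-=[1.8700]  P^-=[0.8700]  H_jac=[3.7400]  S=[12.3992]  K=[0.2624]  nu=[-1.8169]  x^+=[1.3932]  P^+=[0.0161]
step 2: x^-=[1.3932]  P^-=[0.2861]  H_jac=[2.7864]  S=[2.4516]  K=[0.3252]  nu=[-0.7510]  x^+=[1.1490]  P^+=[0.0268]
step 3: x^-=[1.1490]  P^-=[0.2968]  H_jac=[2.2979]  S=[1.7975]  K=[0.3795]  nu=[-0.7001]  x^+=[0.8833]  P^+=[0.0380]

x_post = [0.8833]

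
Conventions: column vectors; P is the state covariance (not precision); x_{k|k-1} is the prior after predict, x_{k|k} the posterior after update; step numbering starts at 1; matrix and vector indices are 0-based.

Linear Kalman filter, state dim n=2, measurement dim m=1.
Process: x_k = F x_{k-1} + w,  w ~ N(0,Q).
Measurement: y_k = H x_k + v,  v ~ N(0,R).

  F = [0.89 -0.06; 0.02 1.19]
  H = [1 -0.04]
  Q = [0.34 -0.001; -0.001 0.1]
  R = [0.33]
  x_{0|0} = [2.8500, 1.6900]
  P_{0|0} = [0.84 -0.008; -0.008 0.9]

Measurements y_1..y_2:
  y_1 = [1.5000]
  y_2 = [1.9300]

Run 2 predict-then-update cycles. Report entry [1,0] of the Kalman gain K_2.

K[1,0] = -0.1676

step 1: x^-=[2.4351, 2.0681]  P^-=[1.0095 -0.0588; -0.0588 1.3744]  S=[1.3464]  K=[0.7515; -0.0845]  nu=[-0.8524]  x^+=[1.7945, 2.1401]  P^+=[0.2491 0.0267; 0.0267 1.3648]
step 2: x^-=[1.4687, 2.5826]  P^-=[0.5393 -0.0658; -0.0658 2.0341]  S=[0.8779]  K=[0.6174; -0.1676]  nu=[0.5646]  x^+=[1.8173, 2.4880]  P^+=[0.2047 0.0251; 0.0251 2.0095]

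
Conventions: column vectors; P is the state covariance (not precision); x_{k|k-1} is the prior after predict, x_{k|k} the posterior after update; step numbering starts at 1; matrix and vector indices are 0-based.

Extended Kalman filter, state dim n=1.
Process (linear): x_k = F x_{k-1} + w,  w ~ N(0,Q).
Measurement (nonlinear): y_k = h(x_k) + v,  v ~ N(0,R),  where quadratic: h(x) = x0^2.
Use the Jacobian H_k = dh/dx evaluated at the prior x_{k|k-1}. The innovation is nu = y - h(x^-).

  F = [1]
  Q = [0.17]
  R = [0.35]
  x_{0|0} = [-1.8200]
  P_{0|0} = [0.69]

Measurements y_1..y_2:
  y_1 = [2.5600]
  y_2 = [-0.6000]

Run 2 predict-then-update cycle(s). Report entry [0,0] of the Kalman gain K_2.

step 1: x^-=[-1.8200]  P^-=[0.8600]  H_jac=[-3.6400]  S=[11.7447]  K=[-0.2665]  nu=[-0.7524]  x^+=[-1.6195]  P^+=[0.0256]
step 2: x^-=[-1.6195]  P^-=[0.1956]  H_jac=[-3.2389]  S=[2.4023]  K=[-0.2638]  nu=[-3.2226]  x^+=[-0.7694]  P^+=[0.0285]

K[0,0] = -0.2638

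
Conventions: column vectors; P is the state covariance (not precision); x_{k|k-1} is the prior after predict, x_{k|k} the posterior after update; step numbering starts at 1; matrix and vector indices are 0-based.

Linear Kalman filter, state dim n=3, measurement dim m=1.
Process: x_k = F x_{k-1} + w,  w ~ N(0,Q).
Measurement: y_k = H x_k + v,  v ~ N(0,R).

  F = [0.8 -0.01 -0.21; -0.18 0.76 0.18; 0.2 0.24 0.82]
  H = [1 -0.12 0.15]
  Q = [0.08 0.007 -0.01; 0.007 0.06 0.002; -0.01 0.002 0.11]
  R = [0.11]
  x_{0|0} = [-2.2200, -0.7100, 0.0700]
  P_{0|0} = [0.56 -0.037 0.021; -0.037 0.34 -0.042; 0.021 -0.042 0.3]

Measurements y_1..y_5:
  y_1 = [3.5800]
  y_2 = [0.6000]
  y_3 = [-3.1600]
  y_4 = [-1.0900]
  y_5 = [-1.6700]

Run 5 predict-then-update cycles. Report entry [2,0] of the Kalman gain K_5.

K[2,0] = -0.3452

step 1: x^-=[-1.7836, -0.1274, -0.5570]  P^-=[0.4450 -0.0995 0.0354; -0.0995 0.2815 0.0538; 0.0354 0.0538 0.3405]  S=[0.5993]  K=[0.7713; -0.2090; 0.1336]  nu=[5.4319]  x^+=[2.4062, -1.2625, 0.1687]  P^+=[0.0884 -0.0029 -0.0263; -0.0029 0.2553 0.0705; -0.0263 0.0705 0.3298]
step 2: x^-=[1.9022, -1.3623, 0.3166]  P^-=[0.1604 -0.0381 -0.0741; -0.0381 0.2428 0.1437; -0.0741 0.1437 0.3689]  S=[0.2639]  K=[0.5829; -0.1731; -0.1365]  nu=[-1.5131]  x^+=[1.0202, -1.1004, 0.5231]  P^+=[0.0707 -0.0115 -0.0531; -0.0115 0.2349 0.1374; -0.0531 0.1374 0.3639]
step 3: x^-=[0.7173, -0.9258, 0.3689]  P^-=[0.1599 -0.0576 -0.1048; -0.0576 0.2540 0.1923; -0.1048 0.1923 0.4066]  S=[0.2582]  K=[0.5853; -0.2292; -0.2589]  nu=[-4.0438]  x^+=[-1.6495, 0.0012, 1.4157]  P^+=[0.0715 -0.0229 -0.0656; -0.0229 0.2404 0.1770; -0.0656 0.1770 0.3893]
step 4: x^-=[-1.6169, 0.5526, 0.8313]  P^-=[0.1661 -0.0743 -0.1212; -0.0743 0.2727 0.2235; -0.1212 0.2235 0.4344]  S=[0.2632]  K=[0.5958; -0.2793; -0.3148]  nu=[0.4685]  x^+=[-1.3377, 0.4218, 0.6838]  P^+=[0.0727 -0.0305 -0.0718; -0.0305 0.2522 0.2004; -0.0718 0.2004 0.4083]
step 5: x^-=[-1.2180, 0.6844, 0.3944]  P^-=[0.1700 -0.0848 -0.1309; -0.0848 0.2891 0.2439; -0.1309 0.2439 0.4544]  S=[0.2667]  K=[0.6020; -0.3110; -0.3452]  nu=[-0.4290]  x^+=[-1.4763, 0.8178, 0.5425]  P^+=[0.0734 -0.0349 -0.0755; -0.0349 0.2633 0.2153; -0.0755 0.2153 0.4226]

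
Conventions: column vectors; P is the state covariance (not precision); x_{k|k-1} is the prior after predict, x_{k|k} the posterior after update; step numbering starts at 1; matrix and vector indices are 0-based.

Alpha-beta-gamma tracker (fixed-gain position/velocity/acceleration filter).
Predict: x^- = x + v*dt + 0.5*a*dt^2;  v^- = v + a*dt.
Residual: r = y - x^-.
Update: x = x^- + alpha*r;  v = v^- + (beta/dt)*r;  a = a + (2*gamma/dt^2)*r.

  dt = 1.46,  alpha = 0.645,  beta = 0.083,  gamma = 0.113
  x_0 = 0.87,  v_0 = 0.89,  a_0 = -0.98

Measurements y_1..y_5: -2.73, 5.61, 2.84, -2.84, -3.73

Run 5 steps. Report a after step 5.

a_post = 0.2893

step 1: x_pred=1.1249  r=-3.8549  x^+=-1.3615  v^+=-0.7599  a^+=-1.3887
step 2: x_pred=-3.9511  r=9.5611  x^+=2.2158  v^+=-2.2439  a^+=-0.3750
step 3: x_pred=-1.4600  r=4.3000  x^+=1.3135  v^+=-2.5470  a^+=0.0809
step 4: x_pred=-2.3189  r=-0.5211  x^+=-2.6550  v^+=-2.4585  a^+=0.0256
step 5: x_pred=-6.2171  r=2.4871  x^+=-4.6129  v^+=-2.2797  a^+=0.2893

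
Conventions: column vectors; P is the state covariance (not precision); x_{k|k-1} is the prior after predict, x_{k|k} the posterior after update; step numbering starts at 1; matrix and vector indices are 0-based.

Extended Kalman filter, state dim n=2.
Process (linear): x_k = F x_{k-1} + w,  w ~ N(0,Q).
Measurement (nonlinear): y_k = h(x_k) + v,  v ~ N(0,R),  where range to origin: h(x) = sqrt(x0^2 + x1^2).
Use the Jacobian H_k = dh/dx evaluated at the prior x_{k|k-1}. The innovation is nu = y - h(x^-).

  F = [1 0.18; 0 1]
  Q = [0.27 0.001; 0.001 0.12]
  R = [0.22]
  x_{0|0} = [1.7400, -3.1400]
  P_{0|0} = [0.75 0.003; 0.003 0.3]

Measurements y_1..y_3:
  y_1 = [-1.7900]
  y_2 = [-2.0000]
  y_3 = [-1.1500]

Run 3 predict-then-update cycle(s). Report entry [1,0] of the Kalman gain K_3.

step 1: x^-=[1.1748, -3.1400]  P^-=[1.0308 0.0580; 0.0580 0.4200]  H_jac=[0.3504 -0.9366]  S=[0.6769]  K=[0.4534; -0.5511]  nu=[-5.1426]  x^+=[-1.1566, -0.3060]  P^+=[0.8917 0.2271; 0.2271 0.2144]
step 2: x^-=[-1.2117, -0.3060]  P^-=[1.2504 0.2667; 0.2667 0.3344]  H_jac=[-0.9696 -0.2449]  S=[1.5421]  K=[-0.8285; -0.2208]  nu=[-3.2497]  x^+=[1.4807, 0.4115]  P^+=[0.1919 -0.0154; -0.0154 0.2592]
step 3: x^-=[1.5548, 0.4115]  P^-=[0.4647 0.0323; 0.0323 0.3792]  H_jac=[0.9667 0.2559]  S=[0.6951]  K=[0.6582; 0.1845]  nu=[-2.7583]  x^+=[-0.2608, -0.0974]  P^+=[0.1636 -0.0521; -0.0521 0.3556]

K[1,0] = 0.1845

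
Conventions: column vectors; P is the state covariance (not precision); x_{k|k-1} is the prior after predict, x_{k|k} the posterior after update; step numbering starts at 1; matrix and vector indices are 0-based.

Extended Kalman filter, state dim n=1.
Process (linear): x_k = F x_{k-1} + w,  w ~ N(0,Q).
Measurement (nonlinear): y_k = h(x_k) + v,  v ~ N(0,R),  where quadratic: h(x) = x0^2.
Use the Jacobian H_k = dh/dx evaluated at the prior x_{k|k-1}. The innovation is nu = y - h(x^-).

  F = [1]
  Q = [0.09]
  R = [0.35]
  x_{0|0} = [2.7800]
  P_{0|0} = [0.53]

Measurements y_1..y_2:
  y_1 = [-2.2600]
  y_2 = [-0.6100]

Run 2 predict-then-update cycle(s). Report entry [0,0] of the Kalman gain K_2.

step 1: x^-=[2.7800]  P^-=[0.6200]  H_jac=[5.5600]  S=[19.5164]  K=[0.1766]  nu=[-9.9884]  x^+=[1.0157]  P^+=[0.0111]
step 2: x^-=[1.0157]  P^-=[0.1011]  H_jac=[2.0315]  S=[0.7673]  K=[0.2677]  nu=[-1.6417]  x^+=[0.5762]  P^+=[0.0461]

K[0,0] = 0.2677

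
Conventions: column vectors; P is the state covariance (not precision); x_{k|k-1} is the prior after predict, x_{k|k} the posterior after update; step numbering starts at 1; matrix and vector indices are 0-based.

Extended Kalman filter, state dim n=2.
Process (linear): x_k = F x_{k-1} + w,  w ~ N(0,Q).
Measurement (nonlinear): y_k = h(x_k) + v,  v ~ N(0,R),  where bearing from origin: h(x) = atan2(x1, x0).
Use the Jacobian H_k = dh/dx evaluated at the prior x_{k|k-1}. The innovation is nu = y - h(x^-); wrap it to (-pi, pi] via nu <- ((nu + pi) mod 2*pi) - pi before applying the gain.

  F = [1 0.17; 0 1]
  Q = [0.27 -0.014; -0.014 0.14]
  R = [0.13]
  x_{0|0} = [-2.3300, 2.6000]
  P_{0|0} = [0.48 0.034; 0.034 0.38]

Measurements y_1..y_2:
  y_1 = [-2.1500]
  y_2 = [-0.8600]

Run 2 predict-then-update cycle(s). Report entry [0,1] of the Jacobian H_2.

step 1: x^-=[-1.8880, 2.6000]  P^-=[0.7725 0.0846; 0.0846 0.5200]  H_jac=[-0.2518 -0.1829]  S=[0.2042]  K=[-1.0286; -0.5701]  nu=[1.9343]  x^+=[-3.8777, 1.4973]  P^+=[0.5565 -0.0351; -0.0351 0.4536]
step 2: x^-=[-3.6232, 1.4973]  P^-=[0.8277 0.0280; 0.0280 0.5936]  H_jac=[-0.0974 -0.2357]  S=[0.1721]  K=[-0.5068; -0.8289]  nu=[2.6735]  x^+=[-4.9780, -0.7187]  P^+=[0.7835 -0.0443; -0.0443 0.4754]

H_jac[0,1] = -0.2357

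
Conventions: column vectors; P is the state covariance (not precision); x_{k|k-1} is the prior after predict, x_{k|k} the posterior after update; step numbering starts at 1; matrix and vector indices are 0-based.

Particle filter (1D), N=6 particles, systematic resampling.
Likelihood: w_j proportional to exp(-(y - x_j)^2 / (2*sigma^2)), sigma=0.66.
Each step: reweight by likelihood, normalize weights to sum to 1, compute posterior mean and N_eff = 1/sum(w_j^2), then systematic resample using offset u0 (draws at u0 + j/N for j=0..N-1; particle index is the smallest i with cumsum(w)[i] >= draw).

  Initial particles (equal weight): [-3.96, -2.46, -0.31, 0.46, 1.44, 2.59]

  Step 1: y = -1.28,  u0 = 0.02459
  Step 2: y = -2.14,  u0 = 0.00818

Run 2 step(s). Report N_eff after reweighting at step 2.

step 1: w=[0.0005, 0.3528, 0.5924, 0.0540, 0.0004, 0.0000]  mean=-1.0280  Neff=2.0907  idx=[1, 1, 2, 2, 2, 2]
step 2: w=[0.4770, 0.4770, 0.0115, 0.0115, 0.0115, 0.0115]  mean=-2.3612  Neff=2.1947  idx=[0, 0, 0, 1, 1, 1]

N_eff = 2.1947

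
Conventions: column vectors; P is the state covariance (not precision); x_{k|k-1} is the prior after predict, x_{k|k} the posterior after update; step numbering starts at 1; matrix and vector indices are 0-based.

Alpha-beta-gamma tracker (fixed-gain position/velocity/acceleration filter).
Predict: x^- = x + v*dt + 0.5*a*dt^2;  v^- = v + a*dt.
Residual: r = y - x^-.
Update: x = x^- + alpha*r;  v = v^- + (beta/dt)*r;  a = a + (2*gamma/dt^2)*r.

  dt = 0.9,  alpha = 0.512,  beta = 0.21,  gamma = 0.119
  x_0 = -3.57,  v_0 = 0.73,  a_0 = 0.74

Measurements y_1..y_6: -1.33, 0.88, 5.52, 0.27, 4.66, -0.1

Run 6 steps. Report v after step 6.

v_post = -0.9074

step 1: x_pred=-2.6133  r=1.2833  x^+=-1.9563  v^+=1.6954  a^+=1.1171
step 2: x_pred=0.0221  r=0.8579  x^+=0.4613  v^+=2.9010  a^+=1.3692
step 3: x_pred=3.6267  r=1.8933  x^+=4.5961  v^+=4.5750  a^+=1.9255
step 4: x_pred=9.4934  r=-9.2234  x^+=4.7710  v^+=4.1558  a^+=-0.7846
step 5: x_pred=8.1934  r=-3.5334  x^+=6.3843  v^+=2.6251  a^+=-1.8228
step 6: x_pred=8.0087  r=-8.1087  x^+=3.8570  v^+=-0.9074  a^+=-4.2054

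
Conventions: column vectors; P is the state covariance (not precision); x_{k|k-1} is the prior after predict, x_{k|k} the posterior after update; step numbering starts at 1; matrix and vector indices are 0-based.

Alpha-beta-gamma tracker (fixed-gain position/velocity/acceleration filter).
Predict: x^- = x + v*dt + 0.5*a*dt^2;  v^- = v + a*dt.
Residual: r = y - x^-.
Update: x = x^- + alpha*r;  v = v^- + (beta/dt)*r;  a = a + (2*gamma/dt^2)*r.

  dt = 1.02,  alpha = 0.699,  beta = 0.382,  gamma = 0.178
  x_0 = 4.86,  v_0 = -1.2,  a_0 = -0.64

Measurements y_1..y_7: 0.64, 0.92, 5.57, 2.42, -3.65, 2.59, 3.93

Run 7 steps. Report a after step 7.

step 1: x_pred=3.3031  r=-2.6631  x^+=1.4416  v^+=-2.8501  a^+=-1.5512
step 2: x_pred=-2.2725  r=3.1925  x^+=-0.0409  v^+=-3.2368  a^+=-0.4588
step 3: x_pred=-3.5812  r=9.1512  x^+=2.8155  v^+=-0.2776  a^+=2.6725
step 4: x_pred=3.9226  r=-1.5026  x^+=2.8723  v^+=1.8856  a^+=2.1583
step 5: x_pred=5.9183  r=-9.5683  x^+=-0.7699  v^+=0.5036  a^+=-1.1157
step 6: x_pred=-0.8366  r=3.4266  x^+=1.5586  v^+=0.6489  a^+=0.0568
step 7: x_pred=2.2500  r=1.6800  x^+=3.4243  v^+=1.3360  a^+=0.6316

a_post = 0.6316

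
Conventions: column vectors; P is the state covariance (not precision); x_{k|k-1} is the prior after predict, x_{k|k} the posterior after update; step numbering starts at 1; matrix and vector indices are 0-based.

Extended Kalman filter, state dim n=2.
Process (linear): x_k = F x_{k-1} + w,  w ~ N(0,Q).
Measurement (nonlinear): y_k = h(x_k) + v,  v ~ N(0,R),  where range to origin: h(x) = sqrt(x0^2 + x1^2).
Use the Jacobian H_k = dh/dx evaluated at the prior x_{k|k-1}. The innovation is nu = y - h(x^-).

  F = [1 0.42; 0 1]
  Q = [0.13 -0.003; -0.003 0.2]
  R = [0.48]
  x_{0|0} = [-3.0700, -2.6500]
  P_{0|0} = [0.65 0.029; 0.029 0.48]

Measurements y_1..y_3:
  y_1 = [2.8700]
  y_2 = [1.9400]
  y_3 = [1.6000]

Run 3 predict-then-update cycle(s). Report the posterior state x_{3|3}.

step 1: x^-=[-4.1830, -2.6500]  P^-=[0.8890 0.2276; 0.2276 0.6800]  H_jac=[-0.8447 -0.5352]  S=[1.5150]  K=[-0.5761; -0.3671]  nu=[-2.0818]  x^+=[-2.9836, -1.8857]  P^+=[0.3862 -0.0928; -0.0928 0.4758]
step 2: x^-=[-3.7756, -1.8857]  P^-=[0.5221 0.1040; 0.1040 0.6758]  H_jac=[-0.8946 -0.4468]  S=[1.1160]  K=[-0.4602; -0.3540]  nu=[-2.2804]  x^+=[-2.7262, -1.0786]  P^+=[0.2858 -0.0778; -0.0778 0.5360]
step 3: x^-=[-3.1792, -1.0786]  P^-=[0.4450 0.1443; 0.1443 0.7360]  H_jac=[-0.9470 -0.3213]  S=[1.0428]  K=[-0.4485; -0.3578]  nu=[-1.7571]  x^+=[-2.3910, -0.4498]  P^+=[0.2352 -0.0230; -0.0230 0.6025]

x_post = [-2.3910, -0.4498]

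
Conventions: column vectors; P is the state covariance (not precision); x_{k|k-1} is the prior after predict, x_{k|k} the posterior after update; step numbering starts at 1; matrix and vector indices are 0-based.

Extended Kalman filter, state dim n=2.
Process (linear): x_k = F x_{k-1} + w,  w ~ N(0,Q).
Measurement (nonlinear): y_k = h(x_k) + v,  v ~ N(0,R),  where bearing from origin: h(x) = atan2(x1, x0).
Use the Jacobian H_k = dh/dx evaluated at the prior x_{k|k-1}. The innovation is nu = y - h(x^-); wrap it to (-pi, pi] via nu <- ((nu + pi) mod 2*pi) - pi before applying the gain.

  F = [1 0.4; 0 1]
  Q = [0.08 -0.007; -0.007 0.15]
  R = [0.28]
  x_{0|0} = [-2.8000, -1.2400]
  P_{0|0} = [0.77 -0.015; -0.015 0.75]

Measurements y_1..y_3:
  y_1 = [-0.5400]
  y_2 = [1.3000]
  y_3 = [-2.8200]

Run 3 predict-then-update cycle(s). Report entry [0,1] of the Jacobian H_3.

H_jac[0,1] = -0.1660

step 1: x^-=[-3.2960, -1.2400]  P^-=[0.9580 0.2780; 0.2780 0.9000]  H_jac=[0.1000 -0.2658]  S=[0.3384]  K=[0.0647; -0.6248]  nu=[2.2418]  x^+=[-3.1509, -2.6406]  P^+=[0.9566 0.2917; 0.2917 0.7679]
step 2: x^-=[-4.2071, -2.6406]  P^-=[1.3928 0.5919; 0.5919 0.9179]  H_jac=[0.1070 -0.1705]  S=[0.3010]  K=[0.1599; -0.3095]  nu=[-2.4021]  x^+=[-4.5913, -1.8971]  P^+=[1.3851 0.6068; 0.6068 0.8891]
step 3: x^-=[-5.3501, -1.8971]  P^-=[2.0928 0.9554; 0.9554 1.0391]  H_jac=[0.0589 -0.1660]  S=[0.2972]  K=[-0.1192; -0.3912]  nu=[-0.0192]  x^+=[-5.3478, -1.8896]  P^+=[2.0885 0.9415; 0.9415 0.9936]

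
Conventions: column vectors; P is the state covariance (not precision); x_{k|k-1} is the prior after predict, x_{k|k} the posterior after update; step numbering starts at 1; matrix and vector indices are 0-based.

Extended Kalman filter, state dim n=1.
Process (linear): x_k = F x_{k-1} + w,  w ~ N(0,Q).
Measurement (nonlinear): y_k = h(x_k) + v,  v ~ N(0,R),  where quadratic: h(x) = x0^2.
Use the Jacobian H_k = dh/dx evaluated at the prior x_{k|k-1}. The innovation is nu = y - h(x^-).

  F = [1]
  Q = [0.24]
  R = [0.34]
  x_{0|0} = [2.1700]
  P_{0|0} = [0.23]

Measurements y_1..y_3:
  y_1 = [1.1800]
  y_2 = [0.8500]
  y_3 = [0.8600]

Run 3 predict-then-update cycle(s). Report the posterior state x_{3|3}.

x_post = [0.9614]

step 1: x^-=[2.1700]  P^-=[0.4700]  H_jac=[4.3400]  S=[9.1927]  K=[0.2219]  nu=[-3.5289]  x^+=[1.3870]  P^+=[0.0174]
step 2: x^-=[1.3870]  P^-=[0.2574]  H_jac=[2.7739]  S=[2.3205]  K=[0.3077]  nu=[-1.0737]  x^+=[1.0566]  P^+=[0.0377]
step 3: x^-=[1.0566]  P^-=[0.2777]  H_jac=[2.1132]  S=[1.5802]  K=[0.3714]  nu=[-0.2564]  x^+=[0.9614]  P^+=[0.0598]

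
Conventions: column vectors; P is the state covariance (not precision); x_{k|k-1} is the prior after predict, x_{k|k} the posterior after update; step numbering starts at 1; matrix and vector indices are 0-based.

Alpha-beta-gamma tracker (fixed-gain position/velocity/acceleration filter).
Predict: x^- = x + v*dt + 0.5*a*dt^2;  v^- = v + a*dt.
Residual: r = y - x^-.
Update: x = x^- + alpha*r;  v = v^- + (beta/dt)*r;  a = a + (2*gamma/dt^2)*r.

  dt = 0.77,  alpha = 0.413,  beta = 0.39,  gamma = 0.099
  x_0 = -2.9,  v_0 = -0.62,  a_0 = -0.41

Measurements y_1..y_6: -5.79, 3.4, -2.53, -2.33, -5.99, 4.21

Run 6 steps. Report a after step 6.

step 1: x_pred=-3.4989  r=-2.2911  x^+=-4.4452  v^+=-2.0961  a^+=-1.1751
step 2: x_pred=-6.4075  r=9.8075  x^+=-2.3570  v^+=1.9665  a^+=2.1001
step 3: x_pred=-0.2202  r=-2.3098  x^+=-1.1742  v^+=2.4137  a^+=1.3288
step 4: x_pred=1.0783  r=-3.4083  x^+=-0.3293  v^+=1.7106  a^+=0.1906
step 5: x_pred=1.0443  r=-7.0343  x^+=-1.8609  v^+=-1.7055  a^+=-2.1586
step 6: x_pred=-3.8140  r=8.0240  x^+=-0.5001  v^+=0.6965  a^+=0.5211

a_post = 0.5211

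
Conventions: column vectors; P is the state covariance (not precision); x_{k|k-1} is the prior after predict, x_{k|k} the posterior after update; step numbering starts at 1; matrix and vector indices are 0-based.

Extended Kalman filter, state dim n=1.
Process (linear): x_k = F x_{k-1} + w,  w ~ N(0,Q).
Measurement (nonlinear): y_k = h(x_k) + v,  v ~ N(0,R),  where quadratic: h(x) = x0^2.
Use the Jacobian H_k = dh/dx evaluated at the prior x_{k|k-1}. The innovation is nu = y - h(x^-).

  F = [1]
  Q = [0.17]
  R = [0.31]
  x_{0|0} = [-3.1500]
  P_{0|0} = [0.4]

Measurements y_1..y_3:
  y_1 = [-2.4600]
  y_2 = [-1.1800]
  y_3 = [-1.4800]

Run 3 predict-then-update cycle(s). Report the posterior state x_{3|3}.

x_post = [0.2227]

step 1: x^-=[-3.1500]  P^-=[0.5700]  H_jac=[-6.3000]  S=[22.9333]  K=[-0.1566]  nu=[-12.3825]  x^+=[-1.2111]  P^+=[0.0077]
step 2: x^-=[-1.2111]  P^-=[0.1777]  H_jac=[-2.4222]  S=[1.3526]  K=[-0.3182]  nu=[-2.6467]  x^+=[-0.3688]  P^+=[0.0407]
step 3: x^-=[-0.3688]  P^-=[0.2107]  H_jac=[-0.7376]  S=[0.4247]  K=[-0.3660]  nu=[-1.6160]  x^+=[0.2227]  P^+=[0.1538]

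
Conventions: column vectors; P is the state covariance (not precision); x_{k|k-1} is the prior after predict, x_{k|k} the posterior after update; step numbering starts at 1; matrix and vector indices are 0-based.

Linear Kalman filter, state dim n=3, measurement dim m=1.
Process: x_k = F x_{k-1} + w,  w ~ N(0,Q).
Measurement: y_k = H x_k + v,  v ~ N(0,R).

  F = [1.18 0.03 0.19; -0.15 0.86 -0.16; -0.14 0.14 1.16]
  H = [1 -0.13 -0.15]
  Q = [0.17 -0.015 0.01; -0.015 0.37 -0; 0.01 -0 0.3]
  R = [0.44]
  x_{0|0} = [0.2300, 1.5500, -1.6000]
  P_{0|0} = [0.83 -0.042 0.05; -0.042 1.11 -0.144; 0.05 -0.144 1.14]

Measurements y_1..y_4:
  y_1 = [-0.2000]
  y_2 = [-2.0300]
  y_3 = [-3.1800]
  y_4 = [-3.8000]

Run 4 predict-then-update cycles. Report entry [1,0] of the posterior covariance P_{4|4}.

step 1: x^-=[0.0139, 1.5545, -1.6712]  P^-=[1.3856 -0.2441 0.1803; -0.2441 1.2917 -0.2026; 0.1803 -0.2026 1.8106]  S=[1.8897]  K=[0.7357; -0.2019; -0.0344]  nu=[-0.2625]  x^+=[-0.1792, 1.6075, -1.6622]  P^+=[0.3627 0.0367 0.2281; 0.0367 1.2146 -0.2157; 0.2281 -0.2157 1.8084]
step 2: x^-=[-0.4791, 1.6753, -1.6780]  P^-=[0.8438 -0.1495 0.6526; -0.1495 1.3836 -0.4319; 0.6526 -0.4319 2.6187]  S=[1.1924]  K=[0.6419; -0.2219; 0.2649]  nu=[-1.5848]  x^+=[-1.4964, 2.0270, -2.0979]  P^+=[0.3525 0.0203 0.4498; 0.0203 1.3249 -0.3618; 0.4498 -0.3618 2.5350]
step 3: x^-=[-2.1035, 2.3033, -1.9402]  P^-=[0.9526 -0.2549 1.1008; -0.2549 1.5386 -0.7275; 1.1008 -0.7275 3.4796]  S=[1.2045]  K=[0.6813; -0.2871; 0.5591]  nu=[-1.0681]  x^+=[-2.8312, 2.6100, -2.5374]  P^+=[0.3935 -0.0193 0.6420; -0.0193 1.4394 -0.5341; 0.6420 -0.5341 3.1031]
step 4: x^-=[-3.7446, 3.0752, -2.1816]  P^-=[1.1117 -0.3856 1.4608; -0.3856 1.7057 -1.0099; 1.4608 -1.0099 4.1302]  S=[1.2961]  K=[0.7274; -0.3517; 0.7503]  nu=[0.0171]  x^+=[-3.7321, 3.0692, -2.1688]  P^+=[0.4260 -0.0540 0.7534; -0.0540 1.5453 -0.6678; 0.7534 -0.6678 3.4005]

P_post[1,0] = -0.0540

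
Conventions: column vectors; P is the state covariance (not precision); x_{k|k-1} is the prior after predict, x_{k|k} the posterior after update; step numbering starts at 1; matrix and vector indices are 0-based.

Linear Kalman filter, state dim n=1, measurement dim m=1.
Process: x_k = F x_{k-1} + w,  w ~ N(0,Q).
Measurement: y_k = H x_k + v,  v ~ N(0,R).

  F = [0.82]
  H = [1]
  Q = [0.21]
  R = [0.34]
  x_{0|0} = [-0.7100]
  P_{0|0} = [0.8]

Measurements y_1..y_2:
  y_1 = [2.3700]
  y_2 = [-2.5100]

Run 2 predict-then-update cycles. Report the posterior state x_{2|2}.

x_post = [-0.7326]

step 1: x^-=[-0.5822]  P^-=[0.7479]  S=[1.0879]  K=[0.6875]  nu=[2.9522]  x^+=[1.4474]  P^+=[0.2337]
step 2: x^-=[1.1868]  P^-=[0.3672]  S=[0.7072]  K=[0.5192]  nu=[-3.6968]  x^+=[-0.7326]  P^+=[0.1765]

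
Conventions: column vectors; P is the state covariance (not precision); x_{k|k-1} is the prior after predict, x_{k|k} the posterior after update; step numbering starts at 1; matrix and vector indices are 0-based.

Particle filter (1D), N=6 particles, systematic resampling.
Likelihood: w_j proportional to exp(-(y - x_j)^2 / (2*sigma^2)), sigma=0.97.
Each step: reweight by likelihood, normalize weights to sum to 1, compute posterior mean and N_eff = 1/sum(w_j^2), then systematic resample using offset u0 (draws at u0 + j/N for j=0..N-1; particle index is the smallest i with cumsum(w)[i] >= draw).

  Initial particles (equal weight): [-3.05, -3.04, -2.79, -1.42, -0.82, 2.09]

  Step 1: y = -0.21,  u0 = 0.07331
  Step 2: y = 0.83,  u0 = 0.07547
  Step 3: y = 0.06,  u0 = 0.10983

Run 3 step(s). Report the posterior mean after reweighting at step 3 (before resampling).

step 1: w=[0.0098, 0.0101, 0.0208, 0.3288, 0.5874, 0.0430]  mean=-0.9775  Neff=2.1950  idx=[3, 3, 4, 4, 4, 4]
step 2: w=[0.0630, 0.0630, 0.2185, 0.2185, 0.2185, 0.2185]  mean=-0.8956  Neff=5.0276  idx=[1, 2, 3, 4, 4, 5]
step 3: w=[0.0861, 0.1828, 0.1828, 0.1828, 0.1828, 0.1828]  mean=-0.8717  Neff=5.7323  idx=[1, 2, 2, 3, 4, 5]

post_mean = -0.8717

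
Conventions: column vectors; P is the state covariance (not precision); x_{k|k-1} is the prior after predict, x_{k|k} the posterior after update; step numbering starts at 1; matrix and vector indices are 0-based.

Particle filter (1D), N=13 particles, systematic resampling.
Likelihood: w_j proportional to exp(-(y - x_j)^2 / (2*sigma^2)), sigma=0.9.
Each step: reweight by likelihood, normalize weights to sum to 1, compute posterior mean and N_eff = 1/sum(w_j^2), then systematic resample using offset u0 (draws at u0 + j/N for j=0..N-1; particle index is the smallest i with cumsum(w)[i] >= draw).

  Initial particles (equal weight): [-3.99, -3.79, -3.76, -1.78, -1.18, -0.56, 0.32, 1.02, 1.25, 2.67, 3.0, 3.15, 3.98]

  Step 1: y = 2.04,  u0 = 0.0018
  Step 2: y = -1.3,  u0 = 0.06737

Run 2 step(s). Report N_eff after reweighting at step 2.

N_eff = 1.3766

step 1: w=[0.0000, 0.0000, 0.0000, 0.0000, 0.0005, 0.0047, 0.0488, 0.1595, 0.2062, 0.2373, 0.1716, 0.1417, 0.0297]  mean=2.1457  Neff=5.6474  idx=[5, 7, 7, 8, 8, 8, 9, 9, 9, 10, 10, 11, 11]
step 2: w=[0.8493, 0.0429, 0.0429, 0.0215, 0.0215, 0.0215, 0.0001, 0.0001, 0.0001, 0.0000, 0.0000, 0.0000, 0.0000]  mean=-0.3067  Neff=1.3766  idx=[0, 0, 0, 0, 0, 0, 0, 0, 0, 0, 0, 2, 5]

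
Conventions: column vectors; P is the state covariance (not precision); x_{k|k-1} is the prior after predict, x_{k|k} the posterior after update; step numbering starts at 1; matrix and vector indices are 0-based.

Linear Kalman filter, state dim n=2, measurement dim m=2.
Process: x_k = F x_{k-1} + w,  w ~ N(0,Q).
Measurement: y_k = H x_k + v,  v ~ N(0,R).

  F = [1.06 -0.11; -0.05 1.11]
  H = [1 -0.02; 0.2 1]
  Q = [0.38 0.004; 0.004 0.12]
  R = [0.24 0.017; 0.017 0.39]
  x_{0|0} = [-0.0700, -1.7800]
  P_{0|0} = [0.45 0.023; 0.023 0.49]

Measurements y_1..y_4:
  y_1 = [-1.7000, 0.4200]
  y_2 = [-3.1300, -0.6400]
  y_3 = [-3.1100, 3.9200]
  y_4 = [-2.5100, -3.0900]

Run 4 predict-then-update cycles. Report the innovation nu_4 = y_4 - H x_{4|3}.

step 1: x^-=[0.1216, -1.9723]  P^-=[0.8862 -0.0525; -0.0525 0.7223]  S=[1.1286 0.1275; 0.1275 1.1268]  K=[0.7837 0.0220; -0.1324 0.6467]  nu=[-1.8610, 2.3680]  x^+=[-1.2847, -0.1945]  P^+=[0.1881 -0.0157; -0.0157 0.2531]
step 2: x^-=[-1.3404, -0.1517]  P^-=[0.5981 -0.0555; -0.0555 0.4341]  S=[0.8405 0.0727; 0.0727 0.8258]  K=[0.7116 0.0150; -0.1215 0.5229]  nu=[-1.7927, -0.2202]  x^+=[-2.6194, -0.0490]  P^+=[0.1707 -0.0162; -0.0162 0.2051]
step 3: x^-=[-2.7712, 0.0766]  P^-=[0.5781 -0.0492; -0.0492 0.3749]  S=[0.8202 0.0761; 0.0761 0.7684]  K=[0.7045 0.0166; -0.1143 0.4865]  nu=[-0.3373, 4.3976]  x^+=[-2.9356, 2.2544]  P^+=[0.1690 -0.0153; -0.0153 0.1908]
step 4: x^-=[-3.3597, 2.6492]  P^-=[0.5758 -0.0464; -0.0464 0.3573]  S=[0.8178 0.0788; 0.0788 0.7517]  K=[0.7035 0.0177; -0.1112 0.4746]  nu=[0.9027, -5.0673]  x^+=[-2.8145, 0.1441]  P^+=[0.1688 -0.0149; -0.0149 0.1862]

innov = [0.9027, -5.0673]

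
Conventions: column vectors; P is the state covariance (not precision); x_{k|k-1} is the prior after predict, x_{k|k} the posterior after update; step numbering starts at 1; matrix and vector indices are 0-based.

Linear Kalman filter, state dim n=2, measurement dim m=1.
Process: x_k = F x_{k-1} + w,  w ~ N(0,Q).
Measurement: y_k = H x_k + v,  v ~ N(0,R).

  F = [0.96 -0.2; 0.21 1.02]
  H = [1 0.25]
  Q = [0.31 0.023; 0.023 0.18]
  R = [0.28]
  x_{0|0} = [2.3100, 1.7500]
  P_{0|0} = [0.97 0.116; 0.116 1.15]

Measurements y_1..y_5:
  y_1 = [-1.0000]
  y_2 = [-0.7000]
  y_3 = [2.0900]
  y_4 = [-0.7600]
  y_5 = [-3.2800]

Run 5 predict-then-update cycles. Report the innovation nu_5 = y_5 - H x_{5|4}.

step 1: x^-=[1.8676, 2.2701]  P^-=[1.2054 0.0927; 0.0927 1.4689]  S=[1.6235]  K=[0.7567; 0.2833]  nu=[-3.4351]  x^+=[-0.7318, 1.2970]  P^+=[0.2757 -0.2553; -0.2553 1.3387]
step 2: x^-=[-0.9620, 1.1693]  P^-=[0.7157 -0.4338; -0.4338 1.4755]  S=[0.8710]  K=[0.6972; -0.0746]  nu=[-0.0304]  x^+=[-0.9831, 1.1716]  P^+=[0.2923 -0.3885; -0.3885 1.4707]
step 3: x^-=[-1.1781, 0.9885]  P^-=[0.7875 -0.5822; -0.5822 1.5565]  S=[0.8736]  K=[0.7348; -0.2210]  nu=[3.0210]  x^+=[1.0416, 0.3208]  P^+=[0.3158 -0.4403; -0.4403 1.5138]
step 4: x^-=[0.9357, 0.5460]  P^-=[0.8307 -0.6348; -0.6348 1.5803]  S=[0.8920]  K=[0.7533; -0.2688]  nu=[-1.8322]  x^+=[-0.4445, 1.0385]  P^+=[0.3245 -0.4542; -0.4542 1.5158]
step 5: x^-=[-0.6344, 0.9659]  P^-=[0.8441 -0.6465; -0.6465 1.5768]  S=[0.8994]  K=[0.7588; -0.2805]  nu=[-2.8870]  x^+=[-2.8252, 1.7758]  P^+=[0.3262 -0.4551; -0.4551 1.5060]

innov = [-2.8870]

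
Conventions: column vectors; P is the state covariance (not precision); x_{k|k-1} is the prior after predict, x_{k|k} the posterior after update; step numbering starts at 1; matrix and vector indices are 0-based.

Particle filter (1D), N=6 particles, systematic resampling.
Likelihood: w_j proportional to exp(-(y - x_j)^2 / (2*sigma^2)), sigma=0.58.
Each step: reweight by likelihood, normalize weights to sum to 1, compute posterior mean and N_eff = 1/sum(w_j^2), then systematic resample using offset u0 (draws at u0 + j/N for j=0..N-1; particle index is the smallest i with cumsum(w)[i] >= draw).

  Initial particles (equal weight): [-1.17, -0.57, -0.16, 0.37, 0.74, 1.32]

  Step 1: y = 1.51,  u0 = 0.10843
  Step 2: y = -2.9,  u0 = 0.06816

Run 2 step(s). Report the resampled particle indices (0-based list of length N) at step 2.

step 1: w=[0.0000, 0.0011, 0.0104, 0.0951, 0.2718, 0.6217]  mean=1.0547  Neff=2.1298  idx=[4, 4, 5, 5, 5, 5]
step 2: w=[0.4989, 0.4989, 0.0006, 0.0006, 0.0006, 0.0006]  mean=0.7413  Neff=2.0091  idx=[0, 0, 0, 1, 1, 1]

resampled_idx = [0, 0, 0, 1, 1, 1]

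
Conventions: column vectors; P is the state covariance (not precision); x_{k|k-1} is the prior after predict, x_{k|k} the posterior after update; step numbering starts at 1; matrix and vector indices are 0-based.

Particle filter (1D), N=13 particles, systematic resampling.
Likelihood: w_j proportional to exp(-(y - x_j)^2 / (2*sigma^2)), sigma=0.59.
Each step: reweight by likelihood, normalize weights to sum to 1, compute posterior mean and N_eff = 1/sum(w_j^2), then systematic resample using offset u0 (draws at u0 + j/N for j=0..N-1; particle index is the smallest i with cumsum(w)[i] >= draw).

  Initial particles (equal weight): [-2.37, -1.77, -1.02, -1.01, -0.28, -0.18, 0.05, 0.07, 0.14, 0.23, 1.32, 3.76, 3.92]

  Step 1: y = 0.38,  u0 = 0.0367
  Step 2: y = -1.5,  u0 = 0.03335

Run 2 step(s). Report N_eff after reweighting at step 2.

N_eff = 7.1648

step 1: w=[0.0000, 0.0003, 0.0115, 0.0120, 0.1030, 0.1228, 0.1647, 0.1678, 0.1773, 0.1865, 0.0541, 0.0000, 0.0000]  mean=0.0839  Neff=6.6495  idx=[4, 4, 5, 6, 6, 7, 7, 7, 8, 8, 9, 9, 10]
step 2: w=[0.2194, 0.2194, 0.1524, 0.0590, 0.0590, 0.0540, 0.0540, 0.0540, 0.0391, 0.0391, 0.0253, 0.0253, 0.0000]  mean=-0.1105  Neff=7.1648  idx=[0, 0, 0, 1, 1, 1, 2, 2, 3, 5, 6, 8, 10]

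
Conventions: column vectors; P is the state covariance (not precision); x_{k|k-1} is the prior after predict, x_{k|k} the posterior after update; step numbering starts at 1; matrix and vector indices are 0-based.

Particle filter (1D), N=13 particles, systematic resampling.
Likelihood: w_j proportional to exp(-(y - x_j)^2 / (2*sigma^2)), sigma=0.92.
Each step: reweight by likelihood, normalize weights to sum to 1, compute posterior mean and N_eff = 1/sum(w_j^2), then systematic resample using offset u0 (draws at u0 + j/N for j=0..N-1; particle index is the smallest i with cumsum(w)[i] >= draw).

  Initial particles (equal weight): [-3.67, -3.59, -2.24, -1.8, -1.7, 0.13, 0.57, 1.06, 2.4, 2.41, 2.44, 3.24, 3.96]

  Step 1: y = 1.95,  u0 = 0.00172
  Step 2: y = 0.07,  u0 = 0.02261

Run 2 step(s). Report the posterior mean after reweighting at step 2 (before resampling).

post_mean = 0.7788

step 1: w=[0.0000, 0.0000, 0.0000, 0.0001, 0.0001, 0.0337, 0.0774, 0.1492, 0.2114, 0.2103, 0.2068, 0.0892, 0.0219]  mean=2.1008  Neff=5.8996  idx=[5, 6, 7, 7, 8, 8, 8, 9, 9, 10, 10, 10, 11]
step 2: w=[0.3030, 0.2620, 0.1702, 0.1702, 0.0123, 0.0123, 0.0123, 0.0120, 0.0120, 0.0110, 0.0110, 0.0110, 0.0008]  mean=0.7788  Neff=4.5558  idx=[0, 0, 0, 0, 1, 1, 1, 1, 2, 2, 3, 3, 7]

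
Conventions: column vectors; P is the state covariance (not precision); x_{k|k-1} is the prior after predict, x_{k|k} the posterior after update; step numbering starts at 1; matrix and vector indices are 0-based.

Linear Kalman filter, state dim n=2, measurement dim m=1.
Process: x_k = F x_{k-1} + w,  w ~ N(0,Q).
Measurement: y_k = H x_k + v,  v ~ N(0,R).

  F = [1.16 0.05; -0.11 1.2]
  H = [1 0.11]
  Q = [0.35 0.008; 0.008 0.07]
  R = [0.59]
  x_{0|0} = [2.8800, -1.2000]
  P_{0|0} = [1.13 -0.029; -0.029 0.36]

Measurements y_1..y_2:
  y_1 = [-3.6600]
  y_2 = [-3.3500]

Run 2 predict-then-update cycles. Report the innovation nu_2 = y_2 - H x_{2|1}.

step 1: x^-=[3.2808, -1.7568]  P^-=[1.8681 -0.1548; -0.1548 0.6097]  S=[2.4314]  K=[0.7613; -0.0361]  nu=[-6.7476]  x^+=[-1.8562, -1.5133]  P^+=[0.4589 -0.0880; -0.0880 0.6066]
step 2: x^-=[-2.2288, -1.6118]  P^-=[0.9587 -0.1362; -0.1362 0.9722]  S=[1.5305]  K=[0.6166; -0.0191]  nu=[-0.9439]  x^+=[-2.8108, -1.5938]  P^+=[0.3768 -0.1182; -0.1182 0.9717]

innov = [-0.9439]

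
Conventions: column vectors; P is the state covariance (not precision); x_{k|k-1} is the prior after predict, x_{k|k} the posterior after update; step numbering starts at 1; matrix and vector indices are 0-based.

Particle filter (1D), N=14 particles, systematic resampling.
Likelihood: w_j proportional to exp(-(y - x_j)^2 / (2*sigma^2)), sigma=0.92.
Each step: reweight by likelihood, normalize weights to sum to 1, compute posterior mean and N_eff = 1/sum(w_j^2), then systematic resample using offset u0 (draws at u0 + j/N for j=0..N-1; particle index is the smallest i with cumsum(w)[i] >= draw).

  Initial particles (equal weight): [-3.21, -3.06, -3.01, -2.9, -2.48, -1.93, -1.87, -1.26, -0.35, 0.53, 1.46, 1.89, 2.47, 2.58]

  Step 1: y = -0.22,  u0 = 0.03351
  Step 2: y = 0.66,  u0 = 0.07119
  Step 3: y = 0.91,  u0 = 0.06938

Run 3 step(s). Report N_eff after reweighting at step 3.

N_eff = 12.7930

step 1: w=[0.0017, 0.0029, 0.0034, 0.0048, 0.0164, 0.0596, 0.0671, 0.1769, 0.3317, 0.2403, 0.0632, 0.0241, 0.0047, 0.0033]  mean=-0.3730  Neff=4.7159  idx=[5, 6, 7, 7, 7, 8, 8, 8, 8, 9, 9, 9, 9, 10]
step 2: w=[0.0026, 0.0032, 0.0157, 0.0157, 0.0157, 0.0758, 0.0758, 0.0758, 0.0758, 0.1372, 0.1372, 0.1372, 0.1372, 0.0949]  mean=0.2529  Neff=9.2533  idx=[5, 6, 7, 8, 9, 9, 10, 10, 11, 11, 12, 12, 13, 13]
step 3: w=[0.0370, 0.0370, 0.0370, 0.0370, 0.0868, 0.0868, 0.0868, 0.0868, 0.0868, 0.0868, 0.0868, 0.0868, 0.0790, 0.0790]  mean=0.5468  Neff=12.7930  idx=[1, 3, 4, 5, 6, 7, 8, 8, 9, 10, 11, 12, 13, 13]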